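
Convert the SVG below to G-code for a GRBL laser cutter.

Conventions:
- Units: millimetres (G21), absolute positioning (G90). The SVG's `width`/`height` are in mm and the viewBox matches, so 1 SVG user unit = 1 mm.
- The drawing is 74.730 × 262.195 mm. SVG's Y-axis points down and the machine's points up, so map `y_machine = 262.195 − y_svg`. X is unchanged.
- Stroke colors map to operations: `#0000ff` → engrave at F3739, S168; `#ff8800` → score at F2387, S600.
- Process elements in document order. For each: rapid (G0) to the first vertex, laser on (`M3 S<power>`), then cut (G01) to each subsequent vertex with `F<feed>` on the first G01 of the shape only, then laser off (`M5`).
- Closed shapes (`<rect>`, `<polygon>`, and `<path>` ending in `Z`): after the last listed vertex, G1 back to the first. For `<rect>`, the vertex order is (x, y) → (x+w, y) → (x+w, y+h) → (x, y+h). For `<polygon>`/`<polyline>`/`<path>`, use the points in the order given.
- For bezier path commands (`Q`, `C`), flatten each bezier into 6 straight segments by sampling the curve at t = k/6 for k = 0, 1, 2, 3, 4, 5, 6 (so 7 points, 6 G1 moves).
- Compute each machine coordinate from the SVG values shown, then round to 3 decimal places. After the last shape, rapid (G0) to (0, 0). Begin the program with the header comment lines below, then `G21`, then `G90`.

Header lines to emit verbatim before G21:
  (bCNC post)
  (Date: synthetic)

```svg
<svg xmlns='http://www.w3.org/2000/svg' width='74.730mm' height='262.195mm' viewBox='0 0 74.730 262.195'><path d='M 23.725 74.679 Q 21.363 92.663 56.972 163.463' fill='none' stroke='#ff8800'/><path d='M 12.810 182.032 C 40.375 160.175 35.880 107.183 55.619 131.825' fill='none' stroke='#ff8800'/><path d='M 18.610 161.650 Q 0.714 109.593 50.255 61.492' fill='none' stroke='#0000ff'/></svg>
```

viewBox `0 0 74.730 262.195` with mm width/height → 1 unit = 1 mm. Flip: y_m = 262.195 − y_svg.

**Shape 1** — `<path>` quadratic bezier, stroke `#ff8800` → score (S600, F2387). Control points (SVG): P0=(23.725,74.679), P1=(21.363,92.663), P2=(56.972,163.463); sampled at t=k/6. Machine vertices: (23.725,187.516) → (23.992,180.054) → (26.369,169.658) → (30.856,156.328) → (37.452,140.064) → (46.157,120.865) → (56.972,98.732). Open path.

**Shape 2** — `<path>` cubic bezier, stroke `#ff8800` → score (S600, F2387). Control points (SVG): P0=(12.810,182.032), P1=(40.375,160.175), P2=(35.880,107.183), P3=(55.619,131.825); sampled at t=k/6. Machine vertices: (12.810,80.163) → (24.181,93.183) → (31.773,108.370) → (37.149,122.704) → (41.873,133.162) → (47.508,136.725) → (55.619,130.370). Open path.

**Shape 3** — `<path>` quadratic bezier, stroke `#0000ff` → engrave (S168, F3739). Control points (SVG): P0=(18.610,161.650), P1=(0.714,109.593), P2=(50.255,61.492); sampled at t=k/6. Machine vertices: (18.610,100.545) → (14.518,117.787) → (14.172,134.810) → (17.573,151.613) → (24.721,168.196) → (35.615,184.559) → (50.255,200.703). Open path.

(bCNC post)
(Date: synthetic)
G21
G90
G0 X23.725 Y187.516
M3 S600
G01 X23.992 Y180.054 F2387
G01 X26.369 Y169.658
G01 X30.856 Y156.328
G01 X37.452 Y140.064
G01 X46.157 Y120.865
G01 X56.972 Y98.732
M5
G0 X12.810 Y80.163
M3 S600
G01 X24.181 Y93.183 F2387
G01 X31.773 Y108.370
G01 X37.149 Y122.704
G01 X41.873 Y133.162
G01 X47.508 Y136.725
G01 X55.619 Y130.370
M5
G0 X18.610 Y100.545
M3 S168
G01 X14.518 Y117.787 F3739
G01 X14.172 Y134.810
G01 X17.573 Y151.613
G01 X24.721 Y168.196
G01 X35.615 Y184.559
G01 X50.255 Y200.703
M5
G0 X0.000 Y0.000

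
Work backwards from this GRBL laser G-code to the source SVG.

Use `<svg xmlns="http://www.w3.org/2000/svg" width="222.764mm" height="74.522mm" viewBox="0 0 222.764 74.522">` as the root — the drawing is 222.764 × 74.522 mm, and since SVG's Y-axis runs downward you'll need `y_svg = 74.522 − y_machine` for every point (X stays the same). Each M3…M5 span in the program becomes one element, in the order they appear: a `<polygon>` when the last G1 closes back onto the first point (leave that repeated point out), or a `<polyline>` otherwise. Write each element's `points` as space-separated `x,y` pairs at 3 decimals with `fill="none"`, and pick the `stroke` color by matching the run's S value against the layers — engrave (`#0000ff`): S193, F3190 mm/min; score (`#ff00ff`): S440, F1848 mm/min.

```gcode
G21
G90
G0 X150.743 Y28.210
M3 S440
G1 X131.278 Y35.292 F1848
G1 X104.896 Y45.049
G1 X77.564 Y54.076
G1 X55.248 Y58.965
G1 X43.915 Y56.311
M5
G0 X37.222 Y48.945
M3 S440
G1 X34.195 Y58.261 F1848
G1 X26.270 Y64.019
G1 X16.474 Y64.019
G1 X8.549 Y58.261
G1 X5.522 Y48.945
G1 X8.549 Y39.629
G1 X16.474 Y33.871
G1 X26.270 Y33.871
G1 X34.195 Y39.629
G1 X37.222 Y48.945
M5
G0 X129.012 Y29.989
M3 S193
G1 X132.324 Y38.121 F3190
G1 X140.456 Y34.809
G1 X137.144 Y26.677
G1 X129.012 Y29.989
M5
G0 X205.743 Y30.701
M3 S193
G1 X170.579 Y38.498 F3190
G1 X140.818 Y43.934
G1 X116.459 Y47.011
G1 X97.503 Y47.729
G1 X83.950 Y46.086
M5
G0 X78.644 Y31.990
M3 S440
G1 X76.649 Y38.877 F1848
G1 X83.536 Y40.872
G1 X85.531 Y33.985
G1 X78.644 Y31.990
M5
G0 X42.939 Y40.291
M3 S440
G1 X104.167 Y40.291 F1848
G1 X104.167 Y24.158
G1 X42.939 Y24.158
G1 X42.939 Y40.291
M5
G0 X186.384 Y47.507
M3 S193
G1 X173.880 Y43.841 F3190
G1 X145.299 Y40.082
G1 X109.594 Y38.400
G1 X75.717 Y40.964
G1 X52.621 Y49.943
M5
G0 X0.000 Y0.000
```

y_svg = 74.522 − y_m.

[1] S440→`#ff00ff` (score); open run; points: 150.743,46.312 131.278,39.230 104.896,29.473 77.564,20.446 55.248,15.557 43.915,18.211

[2] S440→`#ff00ff` (score); closed run; points: 37.222,25.577 34.195,16.261 26.270,10.503 16.474,10.503 8.549,16.261 5.522,25.577 8.549,34.893 16.474,40.651 26.270,40.651 34.195,34.893

[3] S193→`#0000ff` (engrave); closed run; points: 129.012,44.533 132.324,36.401 140.456,39.713 137.144,47.845

[4] S193→`#0000ff` (engrave); open run; points: 205.743,43.821 170.579,36.024 140.818,30.588 116.459,27.511 97.503,26.793 83.950,28.436

[5] S440→`#ff00ff` (score); closed run; points: 78.644,42.532 76.649,35.645 83.536,33.650 85.531,40.537

[6] S440→`#ff00ff` (score); closed run; points: 42.939,34.231 104.167,34.231 104.167,50.364 42.939,50.364

[7] S193→`#0000ff` (engrave); open run; points: 186.384,27.015 173.880,30.681 145.299,34.440 109.594,36.122 75.717,33.558 52.621,24.579

<svg xmlns="http://www.w3.org/2000/svg" width="222.764mm" height="74.522mm" viewBox="0 0 222.764 74.522">
  <polyline points="150.743,46.312 131.278,39.230 104.896,29.473 77.564,20.446 55.248,15.557 43.915,18.211" fill="none" stroke="#ff00ff"/>
  <polygon points="37.222,25.577 34.195,16.261 26.270,10.503 16.474,10.503 8.549,16.261 5.522,25.577 8.549,34.893 16.474,40.651 26.270,40.651 34.195,34.893" fill="none" stroke="#ff00ff"/>
  <polygon points="129.012,44.533 132.324,36.401 140.456,39.713 137.144,47.845" fill="none" stroke="#0000ff"/>
  <polyline points="205.743,43.821 170.579,36.024 140.818,30.588 116.459,27.511 97.503,26.793 83.950,28.436" fill="none" stroke="#0000ff"/>
  <polygon points="78.644,42.532 76.649,35.645 83.536,33.650 85.531,40.537" fill="none" stroke="#ff00ff"/>
  <polygon points="42.939,34.231 104.167,34.231 104.167,50.364 42.939,50.364" fill="none" stroke="#ff00ff"/>
  <polyline points="186.384,27.015 173.880,30.681 145.299,34.440 109.594,36.122 75.717,33.558 52.621,24.579" fill="none" stroke="#0000ff"/>
</svg>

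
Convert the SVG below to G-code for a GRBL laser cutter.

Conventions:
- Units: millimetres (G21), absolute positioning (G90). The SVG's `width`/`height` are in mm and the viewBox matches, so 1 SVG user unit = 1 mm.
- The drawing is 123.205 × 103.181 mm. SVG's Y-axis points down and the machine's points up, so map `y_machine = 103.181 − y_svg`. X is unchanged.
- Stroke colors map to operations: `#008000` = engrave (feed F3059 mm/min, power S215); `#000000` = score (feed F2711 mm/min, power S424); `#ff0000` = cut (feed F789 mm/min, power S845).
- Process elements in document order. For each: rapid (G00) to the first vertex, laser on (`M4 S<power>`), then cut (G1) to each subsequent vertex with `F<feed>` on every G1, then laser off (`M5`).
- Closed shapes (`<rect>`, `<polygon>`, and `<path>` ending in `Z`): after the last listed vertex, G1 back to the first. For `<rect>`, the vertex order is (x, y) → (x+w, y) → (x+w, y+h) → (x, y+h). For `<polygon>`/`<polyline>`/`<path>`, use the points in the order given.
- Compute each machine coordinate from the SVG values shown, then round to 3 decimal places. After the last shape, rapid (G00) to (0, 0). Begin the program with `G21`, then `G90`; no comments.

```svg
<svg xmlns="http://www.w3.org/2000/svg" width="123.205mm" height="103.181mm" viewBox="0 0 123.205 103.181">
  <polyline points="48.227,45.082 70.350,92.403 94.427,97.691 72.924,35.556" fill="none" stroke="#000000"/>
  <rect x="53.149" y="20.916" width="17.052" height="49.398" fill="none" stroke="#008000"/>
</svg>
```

G21
G90
G00 X48.227 Y58.099
M4 S424
G1 X70.350 Y10.778 F2711
G1 X94.427 Y5.490 F2711
G1 X72.924 Y67.625 F2711
M5
G00 X53.149 Y82.265
M4 S215
G1 X70.201 Y82.265 F3059
G1 X70.201 Y32.867 F3059
G1 X53.149 Y32.867 F3059
G1 X53.149 Y82.265 F3059
M5
G00 X0.000 Y0.000

Since the viewBox matches the mm dimensions, user units are millimetres directly. The only transform is the Y-flip y_m = 103.181 − y_svg.

Shape 1 is a open polyline drawn with `<polyline>`. Its stroke #000000 means score at S424, F2711. After flipping Y the toolpath is (48.227,58.099) → (70.350,10.778) → (94.427,5.490) → (72.924,67.625).

Shape 2 is a rectangle drawn with `<rect>`. Its stroke #008000 means engrave at S215, F3059. After flipping Y the toolpath is (53.149,82.265) → (70.201,82.265) → (70.201,32.867) → (53.149,32.867) → (53.149,82.265), returning to the start.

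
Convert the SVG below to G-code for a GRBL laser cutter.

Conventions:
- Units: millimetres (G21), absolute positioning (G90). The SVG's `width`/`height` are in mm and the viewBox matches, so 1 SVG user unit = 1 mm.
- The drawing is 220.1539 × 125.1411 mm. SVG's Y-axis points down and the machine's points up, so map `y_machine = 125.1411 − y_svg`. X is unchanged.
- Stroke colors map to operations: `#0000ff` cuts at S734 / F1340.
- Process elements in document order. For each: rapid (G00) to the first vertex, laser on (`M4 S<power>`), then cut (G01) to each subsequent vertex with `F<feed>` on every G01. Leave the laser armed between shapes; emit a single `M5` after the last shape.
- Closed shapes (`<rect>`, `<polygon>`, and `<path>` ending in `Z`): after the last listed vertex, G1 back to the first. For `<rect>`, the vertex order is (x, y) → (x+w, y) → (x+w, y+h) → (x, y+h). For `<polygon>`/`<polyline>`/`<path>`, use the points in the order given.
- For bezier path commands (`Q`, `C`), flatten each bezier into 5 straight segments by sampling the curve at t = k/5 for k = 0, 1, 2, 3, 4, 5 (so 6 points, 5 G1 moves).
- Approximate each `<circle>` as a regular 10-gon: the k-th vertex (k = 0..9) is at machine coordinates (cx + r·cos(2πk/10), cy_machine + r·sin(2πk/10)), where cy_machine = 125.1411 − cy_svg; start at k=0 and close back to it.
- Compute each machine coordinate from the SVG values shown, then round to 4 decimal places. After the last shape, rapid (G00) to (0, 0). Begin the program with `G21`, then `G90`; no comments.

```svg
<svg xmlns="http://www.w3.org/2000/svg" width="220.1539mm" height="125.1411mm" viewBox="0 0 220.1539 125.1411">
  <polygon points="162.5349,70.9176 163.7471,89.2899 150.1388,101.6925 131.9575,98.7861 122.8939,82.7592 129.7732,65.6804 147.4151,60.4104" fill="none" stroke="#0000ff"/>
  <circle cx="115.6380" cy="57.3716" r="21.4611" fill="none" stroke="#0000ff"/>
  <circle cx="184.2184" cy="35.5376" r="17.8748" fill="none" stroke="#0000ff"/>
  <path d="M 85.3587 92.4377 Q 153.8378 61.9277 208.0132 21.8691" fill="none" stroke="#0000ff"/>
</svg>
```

viewBox `0 0 220.1539 125.1411` with mm width/height → 1 unit = 1 mm. Flip: y_m = 125.1411 − y_svg.

**Shape 1** — `<polygon>` regular polygon, stroke `#0000ff` → cut (S734, F1340). Machine vertices: (162.5349,54.2235) → (163.7471,35.8512) → (150.1388,23.4486) → (131.9575,26.3550) → (122.8939,42.3819) → (129.7732,59.4607) → (147.4151,64.7307) → (162.5349,54.2235). Closed: final G1 returns to the first vertex.

**Shape 2** — `<circle>` circle, stroke `#0000ff` → cut (S734, F1340). Machine vertices: (137.0991,67.7695) → (133.0004,80.3840) → (122.2698,88.1802) → (109.0062,88.1802) → (98.2756,80.3840) → (94.1769,67.7695) → (98.2756,55.1550) → (109.0062,47.3588) → (122.2698,47.3588) → (133.0004,55.1550) → (137.0991,67.7695). Closed: final G1 returns to the first vertex.

**Shape 3** — `<circle>` circle, stroke `#0000ff` → cut (S734, F1340). Machine vertices: (202.0932,89.6035) → (198.6794,100.1100) → (189.7420,106.6034) → (178.6948,106.6034) → (169.7574,100.1100) → (166.3436,89.6035) → (169.7574,79.0970) → (178.6948,72.6036) → (189.7420,72.6036) → (198.6794,79.0970) → (202.0932,89.6035). Closed: final G1 returns to the first vertex.

**Shape 4** — `<path>` quadratic bezier, stroke `#0000ff` → cut (S734, F1340). Control points (SVG): P0=(85.3587,92.4377), P1=(153.8378,61.9277), P2=(208.0132,21.8691); sampled at t=k/5. Machine vertices: (85.3587,32.7034) → (112.1782,45.2893) → (137.8534,58.6392) → (162.3843,72.7529) → (185.7709,87.6305) → (208.0132,103.2720). Open path.

G21
G90
G00 X162.5349 Y54.2235
M4 S734
G01 X163.7471 Y35.8512 F1340
G01 X150.1388 Y23.4486 F1340
G01 X131.9575 Y26.3550 F1340
G01 X122.8939 Y42.3819 F1340
G01 X129.7732 Y59.4607 F1340
G01 X147.4151 Y64.7307 F1340
G01 X162.5349 Y54.2235 F1340
G00 X137.0991 Y67.7695
M4 S734
G01 X133.0004 Y80.3840 F1340
G01 X122.2698 Y88.1802 F1340
G01 X109.0062 Y88.1802 F1340
G01 X98.2756 Y80.3840 F1340
G01 X94.1769 Y67.7695 F1340
G01 X98.2756 Y55.1550 F1340
G01 X109.0062 Y47.3588 F1340
G01 X122.2698 Y47.3588 F1340
G01 X133.0004 Y55.1550 F1340
G01 X137.0991 Y67.7695 F1340
G00 X202.0932 Y89.6035
M4 S734
G01 X198.6794 Y100.1100 F1340
G01 X189.7420 Y106.6034 F1340
G01 X178.6948 Y106.6034 F1340
G01 X169.7574 Y100.1100 F1340
G01 X166.3436 Y89.6035 F1340
G01 X169.7574 Y79.0970 F1340
G01 X178.6948 Y72.6036 F1340
G01 X189.7420 Y72.6036 F1340
G01 X198.6794 Y79.0970 F1340
G01 X202.0932 Y89.6035 F1340
G00 X85.3587 Y32.7034
M4 S734
G01 X112.1782 Y45.2893 F1340
G01 X137.8534 Y58.6392 F1340
G01 X162.3843 Y72.7529 F1340
G01 X185.7709 Y87.6305 F1340
G01 X208.0132 Y103.2720 F1340
M5
G00 X0.0000 Y0.0000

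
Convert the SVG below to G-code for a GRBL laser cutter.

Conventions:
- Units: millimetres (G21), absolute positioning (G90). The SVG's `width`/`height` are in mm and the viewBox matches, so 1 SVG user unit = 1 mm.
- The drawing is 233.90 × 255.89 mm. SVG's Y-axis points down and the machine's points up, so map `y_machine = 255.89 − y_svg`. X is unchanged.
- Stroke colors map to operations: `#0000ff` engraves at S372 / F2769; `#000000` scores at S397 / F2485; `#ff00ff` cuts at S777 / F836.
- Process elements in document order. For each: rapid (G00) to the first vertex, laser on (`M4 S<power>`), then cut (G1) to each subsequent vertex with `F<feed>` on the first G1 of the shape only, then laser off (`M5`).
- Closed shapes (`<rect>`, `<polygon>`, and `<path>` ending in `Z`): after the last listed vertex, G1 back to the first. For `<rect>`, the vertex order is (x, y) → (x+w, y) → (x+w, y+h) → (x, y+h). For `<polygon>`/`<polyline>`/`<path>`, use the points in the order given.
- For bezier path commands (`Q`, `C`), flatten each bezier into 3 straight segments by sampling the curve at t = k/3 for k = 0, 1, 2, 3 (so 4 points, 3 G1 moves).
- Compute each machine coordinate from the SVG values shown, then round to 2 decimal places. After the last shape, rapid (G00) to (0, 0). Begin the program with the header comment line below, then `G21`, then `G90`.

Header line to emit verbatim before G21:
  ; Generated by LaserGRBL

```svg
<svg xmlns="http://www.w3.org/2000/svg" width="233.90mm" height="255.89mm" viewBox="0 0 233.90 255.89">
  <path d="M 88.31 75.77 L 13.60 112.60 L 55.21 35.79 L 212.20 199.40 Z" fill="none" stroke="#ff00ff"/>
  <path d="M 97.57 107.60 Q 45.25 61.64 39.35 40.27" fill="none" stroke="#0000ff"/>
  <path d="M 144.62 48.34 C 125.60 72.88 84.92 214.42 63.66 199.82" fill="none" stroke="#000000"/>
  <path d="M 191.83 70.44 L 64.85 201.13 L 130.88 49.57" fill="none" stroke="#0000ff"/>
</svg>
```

; Generated by LaserGRBL
G21
G90
G00 X88.31 Y180.12
M4 S777
G1 X13.60 Y143.29 F836
G1 X55.21 Y220.10
G1 X212.20 Y56.49
G1 X88.31 Y180.12
M5
G00 X97.57 Y148.29
M4 S372
G1 X67.85 Y176.20 F2769
G1 X48.44 Y198.64
G1 X39.35 Y215.62
M5
G00 X144.62 Y207.55
M4 S397
G1 X119.90 Y154.13 F2485
G1 X89.87 Y83.40
G1 X63.66 Y56.07
M5
G00 X191.83 Y185.45
M4 S372
G1 X64.85 Y54.76 F2769
G1 X130.88 Y206.32
M5
G00 X0.00 Y0.00

viewBox `0 0 233.90 255.89` with mm width/height → 1 unit = 1 mm. Flip: y_m = 255.89 − y_svg.

**Shape 1** — `<path>` closed polygon, stroke `#ff00ff` → cut (S777, F836). Machine vertices: (88.31,180.12) → (13.60,143.29) → (55.21,220.10) → (212.20,56.49) → (88.31,180.12). Closed: final G1 returns to the first vertex.

**Shape 2** — `<path>` quadratic bezier, stroke `#0000ff` → engrave (S372, F2769). Control points (SVG): P0=(97.57,107.60), P1=(45.25,61.64), P2=(39.35,40.27); sampled at t=k/3. Machine vertices: (97.57,148.29) → (67.85,176.20) → (48.44,198.64) → (39.35,215.62). Open path.

**Shape 3** — `<path>` cubic bezier, stroke `#000000` → score (S397, F2485). Control points (SVG): P0=(144.62,48.34), P1=(125.60,72.88), P2=(84.92,214.42), P3=(63.66,199.82); sampled at t=k/3. Machine vertices: (144.62,207.55) → (119.90,154.13) → (89.87,83.40) → (63.66,56.07). Open path.

**Shape 4** — `<path>` open polyline, stroke `#0000ff` → engrave (S372, F2769). Machine vertices: (191.83,185.45) → (64.85,54.76) → (130.88,206.32). Open path.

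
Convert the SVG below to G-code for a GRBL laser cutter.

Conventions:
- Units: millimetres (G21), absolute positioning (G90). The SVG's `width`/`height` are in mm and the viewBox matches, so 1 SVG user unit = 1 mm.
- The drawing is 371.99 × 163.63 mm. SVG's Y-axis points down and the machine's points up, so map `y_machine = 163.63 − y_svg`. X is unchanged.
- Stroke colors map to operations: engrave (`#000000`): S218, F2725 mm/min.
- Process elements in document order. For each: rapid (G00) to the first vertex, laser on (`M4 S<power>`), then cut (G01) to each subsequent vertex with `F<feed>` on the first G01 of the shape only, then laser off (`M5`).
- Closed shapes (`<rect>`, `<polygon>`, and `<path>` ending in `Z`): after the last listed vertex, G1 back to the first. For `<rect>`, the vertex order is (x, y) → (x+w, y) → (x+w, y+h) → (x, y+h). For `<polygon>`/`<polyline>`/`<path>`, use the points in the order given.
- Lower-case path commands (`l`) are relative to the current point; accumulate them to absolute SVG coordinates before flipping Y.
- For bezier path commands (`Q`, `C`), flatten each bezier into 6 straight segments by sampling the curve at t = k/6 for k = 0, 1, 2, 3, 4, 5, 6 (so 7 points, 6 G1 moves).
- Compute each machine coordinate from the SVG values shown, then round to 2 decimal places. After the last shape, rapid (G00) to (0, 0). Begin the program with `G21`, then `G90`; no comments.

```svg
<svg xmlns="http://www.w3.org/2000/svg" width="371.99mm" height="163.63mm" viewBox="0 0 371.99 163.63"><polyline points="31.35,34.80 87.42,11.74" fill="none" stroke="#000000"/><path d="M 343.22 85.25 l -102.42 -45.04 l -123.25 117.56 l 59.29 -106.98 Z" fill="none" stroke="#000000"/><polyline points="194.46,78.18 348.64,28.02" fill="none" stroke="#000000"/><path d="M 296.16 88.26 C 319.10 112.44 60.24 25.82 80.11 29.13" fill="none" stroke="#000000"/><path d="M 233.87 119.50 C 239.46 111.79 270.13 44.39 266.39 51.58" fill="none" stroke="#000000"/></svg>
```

viewBox `0 0 371.99 163.63` with mm width/height → 1 unit = 1 mm. Flip: y_m = 163.63 − y_svg.

**Shape 1** — `<polyline>` line segment, stroke `#000000` → engrave (S218, F2725). Machine vertices: (31.35,128.83) → (87.42,151.89). Open path.

**Shape 2** — `<path>` closed polygon, stroke `#000000` → engrave (S218, F2725). Machine vertices: (343.22,78.38) → (240.80,123.42) → (117.55,5.86) → (176.84,112.84) → (343.22,78.38). Closed: final G1 returns to the first vertex.

**Shape 3** — `<polyline>` line segment, stroke `#000000` → engrave (S218, F2725). Machine vertices: (194.46,85.45) → (348.64,135.61). Open path.

**Shape 4** — `<path>` cubic bezier, stroke `#000000` → engrave (S218, F2725). Control points (SVG): P0=(296.16,88.26), P1=(319.10,112.44), P2=(60.24,25.82), P3=(80.11,29.13); sampled at t=k/6. Machine vertices: (296.16,75.37) → (286.74,71.58) → (245.93,80.69) → (189.29,97.11) → (132.39,115.27) → (90.81,129.59) → (80.11,134.50). Open path.

**Shape 5** — `<path>` cubic bezier, stroke `#000000` → engrave (S218, F2725). Control points (SVG): P0=(233.87,119.50), P1=(239.46,111.79), P2=(270.13,44.39), P3=(266.39,51.58); sampled at t=k/6. Machine vertices: (233.87,44.13) → (238.48,52.34) → (245.62,66.76) → (253.63,83.68) → (260.86,99.35) → (265.67,110.05) → (266.39,112.05). Open path.

G21
G90
G00 X31.35 Y128.83
M4 S218
G01 X87.42 Y151.89 F2725
M5
G00 X343.22 Y78.38
M4 S218
G01 X240.80 Y123.42 F2725
G01 X117.55 Y5.86
G01 X176.84 Y112.84
G01 X343.22 Y78.38
M5
G00 X194.46 Y85.45
M4 S218
G01 X348.64 Y135.61 F2725
M5
G00 X296.16 Y75.37
M4 S218
G01 X286.74 Y71.58 F2725
G01 X245.93 Y80.69
G01 X189.29 Y97.11
G01 X132.39 Y115.27
G01 X90.81 Y129.59
G01 X80.11 Y134.50
M5
G00 X233.87 Y44.13
M4 S218
G01 X238.48 Y52.34 F2725
G01 X245.62 Y66.76
G01 X253.63 Y83.68
G01 X260.86 Y99.35
G01 X265.67 Y110.05
G01 X266.39 Y112.05
M5
G00 X0.00 Y0.00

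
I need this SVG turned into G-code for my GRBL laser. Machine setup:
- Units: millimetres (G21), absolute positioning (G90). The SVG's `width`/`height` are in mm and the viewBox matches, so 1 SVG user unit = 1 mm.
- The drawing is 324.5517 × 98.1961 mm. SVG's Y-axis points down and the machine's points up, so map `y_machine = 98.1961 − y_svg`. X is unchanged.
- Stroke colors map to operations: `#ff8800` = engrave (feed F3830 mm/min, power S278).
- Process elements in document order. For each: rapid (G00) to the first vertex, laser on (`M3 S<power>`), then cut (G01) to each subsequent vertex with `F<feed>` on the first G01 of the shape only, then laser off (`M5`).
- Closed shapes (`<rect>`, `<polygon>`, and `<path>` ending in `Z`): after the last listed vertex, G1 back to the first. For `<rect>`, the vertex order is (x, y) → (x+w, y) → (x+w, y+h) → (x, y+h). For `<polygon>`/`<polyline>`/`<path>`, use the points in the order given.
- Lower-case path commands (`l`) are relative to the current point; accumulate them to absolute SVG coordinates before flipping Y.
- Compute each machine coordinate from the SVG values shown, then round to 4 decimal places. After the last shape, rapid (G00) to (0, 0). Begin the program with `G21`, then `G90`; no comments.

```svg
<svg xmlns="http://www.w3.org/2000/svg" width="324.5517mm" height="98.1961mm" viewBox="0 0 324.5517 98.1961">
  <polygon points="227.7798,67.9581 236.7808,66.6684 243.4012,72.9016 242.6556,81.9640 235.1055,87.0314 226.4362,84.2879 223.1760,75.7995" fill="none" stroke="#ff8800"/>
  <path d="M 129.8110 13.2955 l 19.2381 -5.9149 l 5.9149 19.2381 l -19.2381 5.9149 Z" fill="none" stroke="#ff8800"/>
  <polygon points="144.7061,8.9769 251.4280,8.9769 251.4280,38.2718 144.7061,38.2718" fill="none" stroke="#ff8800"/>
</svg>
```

Since the viewBox matches the mm dimensions, user units are millimetres directly. The only transform is the Y-flip y_m = 98.1961 − y_svg.

Shape 1 is a regular polygon drawn with `<polygon>`. Its stroke #ff8800 means engrave at S278, F3830. After flipping Y the toolpath is (227.7798,30.2380) → (236.7808,31.5277) → (243.4012,25.2945) → (242.6556,16.2321) → (235.1055,11.1647) → (226.4362,13.9082) → (223.1760,22.3966) → (227.7798,30.2380), returning to the start.

Shape 2 is a regular polygon drawn with `<path>`. Its stroke #ff8800 means engrave at S278, F3830. After flipping Y the toolpath is (129.8110,84.9006) → (149.0491,90.8155) → (154.9640,71.5774) → (135.7259,65.6625) → (129.8110,84.9006), returning to the start.

Shape 3 is a rectangle drawn with `<polygon>`. Its stroke #ff8800 means engrave at S278, F3830. After flipping Y the toolpath is (144.7061,89.2192) → (251.4280,89.2192) → (251.4280,59.9243) → (144.7061,59.9243) → (144.7061,89.2192), returning to the start.

G21
G90
G00 X227.7798 Y30.2380
M3 S278
G01 X236.7808 Y31.5277 F3830
G01 X243.4012 Y25.2945
G01 X242.6556 Y16.2321
G01 X235.1055 Y11.1647
G01 X226.4362 Y13.9082
G01 X223.1760 Y22.3966
G01 X227.7798 Y30.2380
M5
G00 X129.8110 Y84.9006
M3 S278
G01 X149.0491 Y90.8155 F3830
G01 X154.9640 Y71.5774
G01 X135.7259 Y65.6625
G01 X129.8110 Y84.9006
M5
G00 X144.7061 Y89.2192
M3 S278
G01 X251.4280 Y89.2192 F3830
G01 X251.4280 Y59.9243
G01 X144.7061 Y59.9243
G01 X144.7061 Y89.2192
M5
G00 X0.0000 Y0.0000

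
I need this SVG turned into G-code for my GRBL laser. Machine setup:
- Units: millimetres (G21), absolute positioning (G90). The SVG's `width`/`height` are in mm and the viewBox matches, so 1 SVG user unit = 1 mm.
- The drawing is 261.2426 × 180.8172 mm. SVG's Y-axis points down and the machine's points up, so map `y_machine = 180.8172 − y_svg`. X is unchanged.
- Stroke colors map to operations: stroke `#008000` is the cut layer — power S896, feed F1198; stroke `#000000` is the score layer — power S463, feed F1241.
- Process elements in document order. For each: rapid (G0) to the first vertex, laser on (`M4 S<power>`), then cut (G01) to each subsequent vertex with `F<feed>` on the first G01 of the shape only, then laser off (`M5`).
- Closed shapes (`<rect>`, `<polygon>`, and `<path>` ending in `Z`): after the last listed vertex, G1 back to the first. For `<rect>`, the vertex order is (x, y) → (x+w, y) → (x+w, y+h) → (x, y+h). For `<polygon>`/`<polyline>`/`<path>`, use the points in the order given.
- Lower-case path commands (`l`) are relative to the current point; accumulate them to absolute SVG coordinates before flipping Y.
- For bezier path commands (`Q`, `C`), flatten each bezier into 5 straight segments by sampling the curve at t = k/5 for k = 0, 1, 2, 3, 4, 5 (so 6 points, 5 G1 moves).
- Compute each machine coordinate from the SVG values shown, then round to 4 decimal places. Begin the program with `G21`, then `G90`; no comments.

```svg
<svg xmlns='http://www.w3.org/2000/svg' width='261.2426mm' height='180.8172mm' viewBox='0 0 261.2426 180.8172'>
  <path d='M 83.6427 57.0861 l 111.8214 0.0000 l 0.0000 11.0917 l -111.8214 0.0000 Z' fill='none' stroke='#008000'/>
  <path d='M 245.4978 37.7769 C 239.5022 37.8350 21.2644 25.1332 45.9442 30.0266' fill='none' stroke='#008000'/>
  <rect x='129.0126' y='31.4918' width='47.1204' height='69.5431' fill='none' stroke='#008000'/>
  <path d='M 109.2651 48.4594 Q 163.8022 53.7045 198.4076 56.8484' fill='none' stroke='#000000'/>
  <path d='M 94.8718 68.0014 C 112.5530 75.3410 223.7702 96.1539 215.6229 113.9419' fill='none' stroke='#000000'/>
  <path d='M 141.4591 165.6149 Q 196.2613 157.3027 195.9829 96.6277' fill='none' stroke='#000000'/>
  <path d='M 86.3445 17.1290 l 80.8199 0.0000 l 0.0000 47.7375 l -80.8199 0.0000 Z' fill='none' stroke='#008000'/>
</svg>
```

G21
G90
G0 X83.6427 Y123.7311
M4 S896
G01 X195.4641 Y123.7311 F1198
G01 X195.4641 Y112.6394
G01 X83.6427 Y112.6394
G01 X83.6427 Y123.7311
M5
G0 X245.4978 Y143.0403
M4 S896
G01 X220.0727 Y144.2938 F1198
G01 X165.5571 Y147.1526
G01 X103.7987 Y150.1597
G01 X56.6452 Y151.8581
G01 X45.9442 Y150.7906
M5
G0 X129.0126 Y149.3254
M4 S896
G01 X176.1330 Y149.3254 F1198
G01 X176.1330 Y79.7823
G01 X129.0126 Y79.7823
G01 X129.0126 Y149.3254
M5
G0 X109.2651 Y132.3578
M4 S463
G01 X130.2827 Y130.3438 F1241
G01 X149.7057 Y128.4979
G01 X167.5342 Y126.8201
G01 X183.7682 Y125.3104
G01 X198.4076 Y123.9688
M5
G0 X94.8718 Y112.8158
M4 S463
G01 X115.0016 Y106.9272 F1241
G01 X147.3609 Y98.5970
G01 X181.7303 Y88.6170
G01 X207.8907 Y77.7791
G01 X215.6229 Y66.8753
M5
G0 X141.4591 Y15.2023
M4 S463
G01 X161.1768 Y20.6217 F1241
G01 X176.4880 Y30.2301
G01 X187.3927 Y44.0275
G01 X193.8910 Y62.0140
G01 X195.9829 Y84.1895
M5
G0 X86.3445 Y163.6882
M4 S896
G01 X167.1644 Y163.6882 F1198
G01 X167.1644 Y115.9507
G01 X86.3445 Y115.9507
G01 X86.3445 Y163.6882
M5

viewBox `0 0 261.2426 180.8172` with mm width/height → 1 unit = 1 mm. Flip: y_m = 180.8172 − y_svg.

**Shape 1** — `<path>` rectangle, stroke `#008000` → cut (S896, F1198). Machine vertices: (83.6427,123.7311) → (195.4641,123.7311) → (195.4641,112.6394) → (83.6427,112.6394) → (83.6427,123.7311). Closed: final G1 returns to the first vertex.

**Shape 2** — `<path>` cubic bezier, stroke `#008000` → cut (S896, F1198). Control points (SVG): P0=(245.4978,37.7769), P1=(239.5022,37.8350), P2=(21.2644,25.1332), P3=(45.9442,30.0266); sampled at t=k/5. Machine vertices: (245.4978,143.0403) → (220.0727,144.2938) → (165.5571,147.1526) → (103.7987,150.1597) → (56.6452,151.8581) → (45.9442,150.7906). Open path.

**Shape 3** — `<rect>` rectangle, stroke `#008000` → cut (S896, F1198). Machine vertices: (129.0126,149.3254) → (176.1330,149.3254) → (176.1330,79.7823) → (129.0126,79.7823) → (129.0126,149.3254). Closed: final G1 returns to the first vertex.

**Shape 4** — `<path>` quadratic bezier, stroke `#000000` → score (S463, F1241). Control points (SVG): P0=(109.2651,48.4594), P1=(163.8022,53.7045), P2=(198.4076,56.8484); sampled at t=k/5. Machine vertices: (109.2651,132.3578) → (130.2827,130.3438) → (149.7057,128.4979) → (167.5342,126.8201) → (183.7682,125.3104) → (198.4076,123.9688). Open path.

**Shape 5** — `<path>` cubic bezier, stroke `#000000` → score (S463, F1241). Control points (SVG): P0=(94.8718,68.0014), P1=(112.5530,75.3410), P2=(223.7702,96.1539), P3=(215.6229,113.9419); sampled at t=k/5. Machine vertices: (94.8718,112.8158) → (115.0016,106.9272) → (147.3609,98.5970) → (181.7303,88.6170) → (207.8907,77.7791) → (215.6229,66.8753). Open path.

**Shape 6** — `<path>` quadratic bezier, stroke `#000000` → score (S463, F1241). Control points (SVG): P0=(141.4591,165.6149), P1=(196.2613,157.3027), P2=(195.9829,96.6277); sampled at t=k/5. Machine vertices: (141.4591,15.2023) → (161.1768,20.6217) → (176.4880,30.2301) → (187.3927,44.0275) → (193.8910,62.0140) → (195.9829,84.1895). Open path.

**Shape 7** — `<path>` rectangle, stroke `#008000` → cut (S896, F1198). Machine vertices: (86.3445,163.6882) → (167.1644,163.6882) → (167.1644,115.9507) → (86.3445,115.9507) → (86.3445,163.6882). Closed: final G1 returns to the first vertex.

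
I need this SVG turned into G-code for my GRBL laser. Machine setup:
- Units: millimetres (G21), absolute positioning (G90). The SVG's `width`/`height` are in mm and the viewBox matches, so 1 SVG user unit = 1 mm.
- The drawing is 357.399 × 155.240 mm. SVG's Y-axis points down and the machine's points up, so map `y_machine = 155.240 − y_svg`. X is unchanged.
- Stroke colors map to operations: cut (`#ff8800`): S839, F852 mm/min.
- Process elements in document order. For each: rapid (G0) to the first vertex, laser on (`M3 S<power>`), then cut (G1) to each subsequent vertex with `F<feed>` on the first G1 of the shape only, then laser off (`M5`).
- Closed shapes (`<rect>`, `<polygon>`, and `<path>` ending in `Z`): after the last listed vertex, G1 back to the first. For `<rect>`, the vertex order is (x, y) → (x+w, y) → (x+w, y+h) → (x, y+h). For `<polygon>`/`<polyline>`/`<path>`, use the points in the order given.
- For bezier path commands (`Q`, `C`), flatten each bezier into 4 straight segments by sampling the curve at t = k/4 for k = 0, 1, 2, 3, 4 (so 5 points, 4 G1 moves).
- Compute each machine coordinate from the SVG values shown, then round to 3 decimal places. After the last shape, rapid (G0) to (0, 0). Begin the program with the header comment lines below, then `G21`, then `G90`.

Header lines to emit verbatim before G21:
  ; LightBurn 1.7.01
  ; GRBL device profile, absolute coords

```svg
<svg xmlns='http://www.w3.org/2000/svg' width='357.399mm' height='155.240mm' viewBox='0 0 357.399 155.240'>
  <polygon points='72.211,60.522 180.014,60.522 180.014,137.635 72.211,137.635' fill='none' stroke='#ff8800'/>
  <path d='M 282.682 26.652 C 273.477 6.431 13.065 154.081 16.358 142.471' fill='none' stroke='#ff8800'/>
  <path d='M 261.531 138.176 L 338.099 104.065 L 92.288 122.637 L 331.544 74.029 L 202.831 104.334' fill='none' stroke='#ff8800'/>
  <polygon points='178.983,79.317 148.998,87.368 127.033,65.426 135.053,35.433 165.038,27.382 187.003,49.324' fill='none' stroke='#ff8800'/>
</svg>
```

; LightBurn 1.7.01
; GRBL device profile, absolute coords
G21
G90
G0 X72.211 Y94.718
M3 S839
G1 X180.014 Y94.718 F852
G1 X180.014 Y17.605
G1 X72.211 Y17.605
G1 X72.211 Y94.718
M5
G0 X282.682 Y128.588
M3 S839
G1 X236.722 Y117.389 F852
G1 X144.833 Y73.908
G1 X55.287 Y28.811
G1 X16.358 Y12.769
M5
G0 X261.531 Y17.064
M3 S839
G1 X338.099 Y51.175 F852
G1 X92.288 Y32.603
G1 X331.544 Y81.211
G1 X202.831 Y50.906
M5
G0 X178.983 Y75.923
M3 S839
G1 X148.998 Y67.872 F852
G1 X127.033 Y89.814
G1 X135.053 Y119.807
G1 X165.038 Y127.858
G1 X187.003 Y105.916
G1 X178.983 Y75.923
M5
G0 X0.000 Y0.000

viewBox `0 0 357.399 155.240` with mm width/height → 1 unit = 1 mm. Flip: y_m = 155.240 − y_svg.

**Shape 1** — `<polygon>` rectangle, stroke `#ff8800` → cut (S839, F852). Machine vertices: (72.211,94.718) → (180.014,94.718) → (180.014,17.605) → (72.211,17.605) → (72.211,94.718). Closed: final G1 returns to the first vertex.

**Shape 2** — `<path>` cubic bezier, stroke `#ff8800` → cut (S839, F852). Control points (SVG): P0=(282.682,26.652), P1=(273.477,6.431), P2=(13.065,154.081), P3=(16.358,142.471); sampled at t=k/4. Machine vertices: (282.682,128.588) → (236.722,117.389) → (144.833,73.908) → (55.287,28.811) → (16.358,12.769). Open path.

**Shape 3** — `<path>` open polyline, stroke `#ff8800` → cut (S839, F852). Machine vertices: (261.531,17.064) → (338.099,51.175) → (92.288,32.603) → (331.544,81.211) → (202.831,50.906). Open path.

**Shape 4** — `<polygon>` regular polygon, stroke `#ff8800` → cut (S839, F852). Machine vertices: (178.983,75.923) → (148.998,67.872) → (127.033,89.814) → (135.053,119.807) → (165.038,127.858) → (187.003,105.916) → (178.983,75.923). Closed: final G1 returns to the first vertex.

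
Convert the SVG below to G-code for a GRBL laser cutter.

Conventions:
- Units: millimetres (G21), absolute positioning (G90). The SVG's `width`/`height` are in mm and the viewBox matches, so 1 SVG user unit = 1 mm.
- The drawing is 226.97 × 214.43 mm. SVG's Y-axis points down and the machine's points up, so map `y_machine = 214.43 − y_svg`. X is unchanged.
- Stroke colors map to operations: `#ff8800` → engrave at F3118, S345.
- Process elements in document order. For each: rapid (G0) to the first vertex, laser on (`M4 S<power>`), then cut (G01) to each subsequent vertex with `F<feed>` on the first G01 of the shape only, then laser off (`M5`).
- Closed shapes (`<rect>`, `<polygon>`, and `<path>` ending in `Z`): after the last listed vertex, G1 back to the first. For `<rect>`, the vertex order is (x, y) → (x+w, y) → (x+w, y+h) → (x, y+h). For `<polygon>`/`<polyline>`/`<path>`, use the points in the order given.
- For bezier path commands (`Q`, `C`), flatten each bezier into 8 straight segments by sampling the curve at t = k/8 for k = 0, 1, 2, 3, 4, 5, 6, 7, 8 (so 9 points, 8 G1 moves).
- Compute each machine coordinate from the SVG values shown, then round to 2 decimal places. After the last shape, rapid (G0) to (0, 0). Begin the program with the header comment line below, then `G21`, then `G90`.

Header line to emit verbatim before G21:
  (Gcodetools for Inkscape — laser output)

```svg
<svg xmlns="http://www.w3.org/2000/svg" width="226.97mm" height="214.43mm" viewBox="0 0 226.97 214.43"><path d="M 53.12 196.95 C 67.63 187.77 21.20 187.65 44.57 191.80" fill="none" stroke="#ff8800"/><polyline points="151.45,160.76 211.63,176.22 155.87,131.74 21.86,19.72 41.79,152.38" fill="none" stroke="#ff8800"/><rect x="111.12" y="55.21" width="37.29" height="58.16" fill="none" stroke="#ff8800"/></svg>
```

(Gcodetools for Inkscape — laser output)
G21
G90
G0 X53.12 Y17.48
M4 S345
G01 X55.96 Y20.51 F3118
G01 X54.62 Y22.74
G01 X50.63 Y24.24
G01 X45.52 Y25.05
G01 X40.83 Y25.24
G01 X38.09 Y24.87
G01 X38.82 Y23.98
G01 X44.57 Y22.63
M5
G0 X151.45 Y53.67
M4 S345
G01 X211.63 Y38.21 F3118
G01 X155.87 Y82.69
G01 X21.86 Y194.71
G01 X41.79 Y62.05
M5
G0 X111.12 Y159.22
M4 S345
G01 X148.41 Y159.22 F3118
G01 X148.41 Y101.06
G01 X111.12 Y101.06
G01 X111.12 Y159.22
M5
G0 X0.00 Y0.00

Since the viewBox matches the mm dimensions, user units are millimetres directly. The only transform is the Y-flip y_m = 214.43 − y_svg.

Shape 1 is a cubic bezier drawn with `<path>`. Its stroke #ff8800 means engrave at S345, F3118. After flipping Y the toolpath is (53.12,17.48) → (55.96,20.51) → (54.62,22.74) → (50.63,24.24) → (45.52,25.05) → (40.83,25.24) → (38.09,24.87) → (38.82,23.98) → (44.57,22.63).

Shape 2 is a open polyline drawn with `<polyline>`. Its stroke #ff8800 means engrave at S345, F3118. After flipping Y the toolpath is (151.45,53.67) → (211.63,38.21) → (155.87,82.69) → (21.86,194.71) → (41.79,62.05).

Shape 3 is a rectangle drawn with `<rect>`. Its stroke #ff8800 means engrave at S345, F3118. After flipping Y the toolpath is (111.12,159.22) → (148.41,159.22) → (148.41,101.06) → (111.12,101.06) → (111.12,159.22), returning to the start.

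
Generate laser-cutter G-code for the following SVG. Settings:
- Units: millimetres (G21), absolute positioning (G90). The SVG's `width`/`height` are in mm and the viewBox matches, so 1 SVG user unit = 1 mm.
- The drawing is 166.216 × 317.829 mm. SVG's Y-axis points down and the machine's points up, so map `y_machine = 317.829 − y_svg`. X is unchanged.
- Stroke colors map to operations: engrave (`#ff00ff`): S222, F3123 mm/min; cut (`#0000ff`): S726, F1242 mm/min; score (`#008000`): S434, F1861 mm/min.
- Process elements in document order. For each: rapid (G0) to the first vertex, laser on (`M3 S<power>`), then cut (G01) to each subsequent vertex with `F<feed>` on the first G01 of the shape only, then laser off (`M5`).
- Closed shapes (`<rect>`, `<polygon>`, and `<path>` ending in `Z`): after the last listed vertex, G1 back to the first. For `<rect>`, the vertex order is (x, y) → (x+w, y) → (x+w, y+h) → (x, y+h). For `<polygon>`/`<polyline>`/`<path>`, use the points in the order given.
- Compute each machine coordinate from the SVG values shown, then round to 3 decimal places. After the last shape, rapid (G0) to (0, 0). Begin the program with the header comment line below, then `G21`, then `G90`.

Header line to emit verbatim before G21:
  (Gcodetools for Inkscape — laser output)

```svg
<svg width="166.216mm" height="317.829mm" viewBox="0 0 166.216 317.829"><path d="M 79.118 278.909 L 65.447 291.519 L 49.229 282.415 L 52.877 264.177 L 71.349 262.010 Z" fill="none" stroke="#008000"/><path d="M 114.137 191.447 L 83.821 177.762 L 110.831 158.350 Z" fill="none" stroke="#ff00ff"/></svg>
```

(Gcodetools for Inkscape — laser output)
G21
G90
G0 X79.118 Y38.920
M3 S434
G01 X65.447 Y26.310 F1861
G01 X49.229 Y35.414
G01 X52.877 Y53.652
G01 X71.349 Y55.819
G01 X79.118 Y38.920
M5
G0 X114.137 Y126.382
M3 S222
G01 X83.821 Y140.067 F3123
G01 X110.831 Y159.479
G01 X114.137 Y126.382
M5
G0 X0.000 Y0.000

viewBox `0 0 166.216 317.829` with mm width/height → 1 unit = 1 mm. Flip: y_m = 317.829 − y_svg.

**Shape 1** — `<path>` regular polygon, stroke `#008000` → score (S434, F1861). Machine vertices: (79.118,38.920) → (65.447,26.310) → (49.229,35.414) → (52.877,53.652) → (71.349,55.819) → (79.118,38.920). Closed: final G1 returns to the first vertex.

**Shape 2** — `<path>` regular polygon, stroke `#ff00ff` → engrave (S222, F3123). Machine vertices: (114.137,126.382) → (83.821,140.067) → (110.831,159.479) → (114.137,126.382). Closed: final G1 returns to the first vertex.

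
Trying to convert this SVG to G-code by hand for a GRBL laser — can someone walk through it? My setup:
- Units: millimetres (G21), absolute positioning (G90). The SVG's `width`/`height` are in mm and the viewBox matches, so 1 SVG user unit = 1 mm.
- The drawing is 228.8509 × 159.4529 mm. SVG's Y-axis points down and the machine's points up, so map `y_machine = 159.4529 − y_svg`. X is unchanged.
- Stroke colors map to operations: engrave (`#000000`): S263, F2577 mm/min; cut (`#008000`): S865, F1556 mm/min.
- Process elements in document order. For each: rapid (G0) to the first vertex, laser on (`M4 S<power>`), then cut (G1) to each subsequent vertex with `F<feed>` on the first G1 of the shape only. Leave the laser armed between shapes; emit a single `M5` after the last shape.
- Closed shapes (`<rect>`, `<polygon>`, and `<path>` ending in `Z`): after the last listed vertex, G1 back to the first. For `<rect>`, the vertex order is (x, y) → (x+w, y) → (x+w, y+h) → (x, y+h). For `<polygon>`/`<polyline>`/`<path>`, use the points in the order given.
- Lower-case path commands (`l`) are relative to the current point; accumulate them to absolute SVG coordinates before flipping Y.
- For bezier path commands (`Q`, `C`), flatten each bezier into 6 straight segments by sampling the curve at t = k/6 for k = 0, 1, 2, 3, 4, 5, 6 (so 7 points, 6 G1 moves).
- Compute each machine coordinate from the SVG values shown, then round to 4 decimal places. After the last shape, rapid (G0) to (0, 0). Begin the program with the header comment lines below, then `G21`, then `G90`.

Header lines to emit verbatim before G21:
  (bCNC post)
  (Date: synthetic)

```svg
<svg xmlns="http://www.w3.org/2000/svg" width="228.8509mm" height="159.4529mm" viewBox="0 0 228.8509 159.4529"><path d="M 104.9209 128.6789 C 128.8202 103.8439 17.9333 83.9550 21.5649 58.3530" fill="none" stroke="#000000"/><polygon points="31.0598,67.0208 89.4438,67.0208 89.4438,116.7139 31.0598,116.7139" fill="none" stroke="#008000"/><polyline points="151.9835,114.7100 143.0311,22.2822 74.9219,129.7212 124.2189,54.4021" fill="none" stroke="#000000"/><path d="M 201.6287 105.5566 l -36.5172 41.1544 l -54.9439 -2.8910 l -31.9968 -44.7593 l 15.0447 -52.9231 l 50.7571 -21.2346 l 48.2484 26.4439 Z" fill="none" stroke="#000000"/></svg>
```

viewBox `0 0 228.8509 159.4529` with mm width/height → 1 unit = 1 mm. Flip: y_m = 159.4529 − y_svg.

**Shape 1** — `<path>` cubic bezier, stroke `#000000` → engrave (S263, F2577). Control points (SVG): P0=(104.9209,128.6789), P1=(128.8202,103.8439), P2=(17.9333,83.9550), P3=(21.5649,58.3530); sampled at t=k/6. Machine vertices: (104.9209,30.7740) → (106.7926,42.8287) → (93.1250,54.3551) → (70.8433,65.6493) → (46.8726,77.0075) → (28.1381,88.7256) → (21.5649,101.0999). Open path.

**Shape 2** — `<polygon>` rectangle, stroke `#008000` → cut (S865, F1556). Machine vertices: (31.0598,92.4321) → (89.4438,92.4321) → (89.4438,42.7390) → (31.0598,42.7390) → (31.0598,92.4321). Closed: final G1 returns to the first vertex.

**Shape 3** — `<polyline>` open polyline, stroke `#000000` → engrave (S263, F2577). Machine vertices: (151.9835,44.7429) → (143.0311,137.1707) → (74.9219,29.7317) → (124.2189,105.0508). Open path.

**Shape 4** — `<path>` regular polygon, stroke `#000000` → engrave (S263, F2577). Machine vertices: (201.6287,53.8963) → (165.1115,12.7419) → (110.1676,15.6329) → (78.1708,60.3922) → (93.2155,113.3153) → (143.9726,134.5499) → (192.2210,108.1060) → (201.6287,53.8963). Closed: final G1 returns to the first vertex.

(bCNC post)
(Date: synthetic)
G21
G90
G0 X104.9209 Y30.7740
M4 S263
G1 X106.7926 Y42.8287 F2577
G1 X93.1250 Y54.3551
G1 X70.8433 Y65.6493
G1 X46.8726 Y77.0075
G1 X28.1381 Y88.7256
G1 X21.5649 Y101.0999
G0 X31.0598 Y92.4321
M4 S865
G1 X89.4438 Y92.4321 F1556
G1 X89.4438 Y42.7390
G1 X31.0598 Y42.7390
G1 X31.0598 Y92.4321
G0 X151.9835 Y44.7429
M4 S263
G1 X143.0311 Y137.1707 F2577
G1 X74.9219 Y29.7317
G1 X124.2189 Y105.0508
G0 X201.6287 Y53.8963
M4 S263
G1 X165.1115 Y12.7419 F2577
G1 X110.1676 Y15.6329
G1 X78.1708 Y60.3922
G1 X93.2155 Y113.3153
G1 X143.9726 Y134.5499
G1 X192.2210 Y108.1060
G1 X201.6287 Y53.8963
M5
G0 X0.0000 Y0.0000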